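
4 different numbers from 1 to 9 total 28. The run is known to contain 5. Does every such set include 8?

Yes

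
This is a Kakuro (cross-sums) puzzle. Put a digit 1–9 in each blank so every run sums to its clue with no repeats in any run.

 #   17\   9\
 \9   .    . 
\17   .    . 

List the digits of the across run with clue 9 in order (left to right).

17 in 2 cells must be {8,9}.
The 9 across and the 17 down share only 8, so R1C1 = 8.
R1C2 = 9 − 8 = 1 completes the 9 across.
R2C1 = 17 − 8 = 9 completes the 17 down.
R2C2 = 17 − 9 = 8 completes the 17 across.

8 1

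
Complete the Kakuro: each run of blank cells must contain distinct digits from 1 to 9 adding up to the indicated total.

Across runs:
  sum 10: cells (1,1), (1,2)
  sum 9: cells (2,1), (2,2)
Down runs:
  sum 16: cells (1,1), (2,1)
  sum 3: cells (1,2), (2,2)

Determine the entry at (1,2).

1

16 in 2 cells must be {7,9}; 3 in 2 cells must be {1,2}.
The 9 across and the 16 down share only 7, so (2,1) = 7.
(2,2) = 9 − 7 = 2 completes the 9 across.
(1,1) = 16 − 7 = 9 completes the 16 down.
(1,2) = 10 − 9 = 1 completes the 10 across.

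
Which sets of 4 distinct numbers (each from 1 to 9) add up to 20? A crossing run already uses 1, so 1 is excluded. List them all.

4 distinct digits from 1–9 sum between 10 and 30.
Dropping sets that contain 1.

{2,3,6,9}; {2,3,7,8}; {2,4,5,9}; {2,4,6,8}; {2,5,6,7}; {3,4,5,8}; {3,4,6,7}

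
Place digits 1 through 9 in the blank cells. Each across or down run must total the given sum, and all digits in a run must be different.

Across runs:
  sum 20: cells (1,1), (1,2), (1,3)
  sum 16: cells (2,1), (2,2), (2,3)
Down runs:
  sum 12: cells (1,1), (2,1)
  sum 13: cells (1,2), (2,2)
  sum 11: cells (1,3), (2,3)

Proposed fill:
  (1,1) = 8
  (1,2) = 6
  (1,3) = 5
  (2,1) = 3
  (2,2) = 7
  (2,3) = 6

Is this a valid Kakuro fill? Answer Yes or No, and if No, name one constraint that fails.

No — the down run (1,1)–(2,1) sums to 11, not 12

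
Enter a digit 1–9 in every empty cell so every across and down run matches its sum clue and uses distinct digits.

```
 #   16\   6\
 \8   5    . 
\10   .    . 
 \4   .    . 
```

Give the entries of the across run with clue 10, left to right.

8 2

4 in 2 cells must be {1,3}; 6 in 3 cells must be {1,2,3}.
R1C2 = 8 − 5 = 3 completes the 8 across.
Given what's placed, R3C1 must be 3 to fit the 4 across and 16 down.
R3C2 = 4 − 3 = 1 completes the 4 across.
R2C1 = 16 − 8 = 8 completes the 16 down.
R2C2 = 10 − 8 = 2 completes the 10 across.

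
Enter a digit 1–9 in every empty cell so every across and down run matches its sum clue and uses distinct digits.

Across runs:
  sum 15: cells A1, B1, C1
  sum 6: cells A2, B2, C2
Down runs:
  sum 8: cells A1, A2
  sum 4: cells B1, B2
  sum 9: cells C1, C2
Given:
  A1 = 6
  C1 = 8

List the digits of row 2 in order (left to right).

6 in 3 cells must be {1,2,3}; 4 in 2 cells must be {1,3}.
B1 = 15 − 14 = 1 completes the 15 across.
A2 = 8 − 6 = 2 completes the 8 down.
B2 = 4 − 1 = 3 completes the 4 down.
C2 = 6 − 5 = 1 completes the 6 across.

2 3 1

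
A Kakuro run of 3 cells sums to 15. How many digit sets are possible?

3 distinct digits from 1–9 sum between 6 and 24.

8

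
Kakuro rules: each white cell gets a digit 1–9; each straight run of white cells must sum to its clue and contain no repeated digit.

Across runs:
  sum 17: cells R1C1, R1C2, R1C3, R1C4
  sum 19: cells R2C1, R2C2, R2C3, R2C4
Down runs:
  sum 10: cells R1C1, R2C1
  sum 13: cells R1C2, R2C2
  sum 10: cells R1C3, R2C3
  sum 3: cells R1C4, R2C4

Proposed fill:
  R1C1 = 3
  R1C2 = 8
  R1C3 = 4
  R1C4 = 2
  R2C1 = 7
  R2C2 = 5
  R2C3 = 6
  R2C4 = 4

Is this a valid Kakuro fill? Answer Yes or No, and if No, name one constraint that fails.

No — the down run R1C4–R2C4 sums to 6, not 3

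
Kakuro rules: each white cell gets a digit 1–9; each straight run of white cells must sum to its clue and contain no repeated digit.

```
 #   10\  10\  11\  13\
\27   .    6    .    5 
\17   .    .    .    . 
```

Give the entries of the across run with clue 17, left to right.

R2C2 = 10 − 6 = 4 completes the 10 down.
R2C4 = 13 − 5 = 8 completes the 13 down.
Nothing is forced directly, so branch on R2C1, whose candidates are 2 or 3. If R2C1 = 2: then R1C1 would have to be in {7,9} for the 27 across but in {8} for the 10 down — contradiction. So R2C1 = 3.
R1C1 = 10 − 3 = 7 completes the 10 down.
R1C3 = 27 − 18 = 9 completes the 27 across.
R2C3 = 17 − 15 = 2 completes the 17 across.

3 4 2 8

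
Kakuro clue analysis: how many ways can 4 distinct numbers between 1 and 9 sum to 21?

11

4 distinct digits from 1–9 sum between 10 and 30.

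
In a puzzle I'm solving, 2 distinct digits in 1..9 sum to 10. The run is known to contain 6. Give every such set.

2 distinct digits from 1–9 sum between 3 and 17.
Keeping only sets containing 6.
Only one set works: {4,6}.

{4,6}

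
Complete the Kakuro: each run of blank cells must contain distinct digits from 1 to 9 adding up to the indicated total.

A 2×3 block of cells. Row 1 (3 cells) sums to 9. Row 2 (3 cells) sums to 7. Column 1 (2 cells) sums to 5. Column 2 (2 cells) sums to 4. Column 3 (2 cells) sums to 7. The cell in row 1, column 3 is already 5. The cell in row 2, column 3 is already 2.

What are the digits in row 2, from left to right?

4 1 2

7 in 3 cells must be {1,2,4}; 4 in 2 cells must be {1,3}.
(2,2) = 1: the only remaining digit allowed by both the 7 across and the 4 down.
(1,2) = 4 − 1 = 3 completes the 4 down.
(2,1) = 7 − 3 = 4 completes the 7 across.
(1,1) = 9 − 8 = 1 completes the 9 across.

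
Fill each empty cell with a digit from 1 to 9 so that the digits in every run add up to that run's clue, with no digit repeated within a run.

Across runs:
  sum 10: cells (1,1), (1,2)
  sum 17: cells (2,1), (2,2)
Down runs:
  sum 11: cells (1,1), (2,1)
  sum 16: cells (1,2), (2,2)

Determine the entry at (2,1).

8

17 in 2 cells must be {8,9}; 16 in 2 cells must be {7,9}.
The 17 across and the 16 down share only 9, so (2,2) = 9.
(1,2) = 16 − 9 = 7 completes the 16 down.
(2,1) = 17 − 9 = 8 completes the 17 across.
(1,1) = 10 − 7 = 3 completes the 10 across.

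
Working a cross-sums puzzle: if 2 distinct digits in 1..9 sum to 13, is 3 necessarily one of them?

Counterexample: {4,9} sums to 13 without using 3.

No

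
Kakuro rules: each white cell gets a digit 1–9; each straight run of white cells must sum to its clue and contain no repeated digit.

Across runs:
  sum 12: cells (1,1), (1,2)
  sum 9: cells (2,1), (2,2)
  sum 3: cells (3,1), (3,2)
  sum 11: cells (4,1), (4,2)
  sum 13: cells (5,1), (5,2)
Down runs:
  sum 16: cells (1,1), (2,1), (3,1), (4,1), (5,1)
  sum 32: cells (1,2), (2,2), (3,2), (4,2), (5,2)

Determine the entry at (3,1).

3 in 2 cells must be {1,2}; 16 in 5 cells must be {1,2,3,4,6}.
Only 2 fits (3,2) under both its across sum 3 and down sum 32.
(3,1) = 3 − 2 = 1 completes the 3 across.

1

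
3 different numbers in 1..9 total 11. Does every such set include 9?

Counterexample: {1,2,8} sums to 11 without using 9.

No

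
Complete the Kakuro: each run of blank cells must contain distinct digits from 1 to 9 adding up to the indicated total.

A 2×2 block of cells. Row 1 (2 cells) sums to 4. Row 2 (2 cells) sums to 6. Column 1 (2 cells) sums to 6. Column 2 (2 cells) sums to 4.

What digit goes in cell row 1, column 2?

4 in 2 cells must be {1,3}.
The 4 across and the 6 down share only 1, so (1,1) = 1.
(1,2) = 4 − 1 = 3 completes the 4 across.
(2,1) = 6 − 1 = 5 completes the 6 down.
(2,2) = 6 − 5 = 1 completes the 6 across.

3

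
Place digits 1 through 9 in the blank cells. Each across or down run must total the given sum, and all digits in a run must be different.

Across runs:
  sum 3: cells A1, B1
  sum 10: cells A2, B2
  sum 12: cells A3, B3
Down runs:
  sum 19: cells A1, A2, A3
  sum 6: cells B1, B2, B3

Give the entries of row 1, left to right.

2 1

3 in 2 cells must be {1,2}; 6 in 3 cells must be {1,2,3}.
The 3 across and the 19 down share only 2, so A1 = 2.
B1 = 3 − 2 = 1 completes the 3 across.
Given what's placed, B3 must be 3 to fit the 12 across and 6 down.
B2 = 6 − 4 = 2 completes the 6 down.
A3 = 12 − 3 = 9 completes the 12 across.
A2 = 10 − 2 = 8 completes the 10 across.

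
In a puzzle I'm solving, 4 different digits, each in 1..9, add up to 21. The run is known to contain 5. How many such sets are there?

4 distinct digits from 1–9 sum between 10 and 30.
Keeping only sets containing 5.
Enumerating: {1,5,6,9}, {1,5,7,8}, {2,5,6,8}, {3,4,5,9}, {3,5,6,7}.

5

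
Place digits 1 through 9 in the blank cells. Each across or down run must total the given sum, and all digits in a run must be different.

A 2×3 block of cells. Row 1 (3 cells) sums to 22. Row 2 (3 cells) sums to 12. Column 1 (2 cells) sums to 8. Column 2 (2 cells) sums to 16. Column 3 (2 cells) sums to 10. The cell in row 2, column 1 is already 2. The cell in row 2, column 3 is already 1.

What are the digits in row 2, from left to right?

16 in 2 cells must be {7,9}.
(1,1) = 8 − 2 = 6 completes the 8 down.
(1,3) = 10 − 1 = 9 completes the 10 down.
(2,2) = 12 − 3 = 9 completes the 12 across.
(1,2) = 22 − 15 = 7 completes the 22 across.

2, 9, 1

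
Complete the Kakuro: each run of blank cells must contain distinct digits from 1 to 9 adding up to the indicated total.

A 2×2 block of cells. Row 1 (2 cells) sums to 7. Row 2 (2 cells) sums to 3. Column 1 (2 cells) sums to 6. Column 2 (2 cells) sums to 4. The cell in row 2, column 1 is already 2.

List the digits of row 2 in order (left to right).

3 in 2 cells must be {1,2}; 4 in 2 cells must be {1,3}.
(1,1) = 6 − 2 = 4 completes the 6 down.
(1,2) = 7 − 4 = 3 completes the 7 across.
(2,2) = 3 − 2 = 1 completes the 3 across.

2 1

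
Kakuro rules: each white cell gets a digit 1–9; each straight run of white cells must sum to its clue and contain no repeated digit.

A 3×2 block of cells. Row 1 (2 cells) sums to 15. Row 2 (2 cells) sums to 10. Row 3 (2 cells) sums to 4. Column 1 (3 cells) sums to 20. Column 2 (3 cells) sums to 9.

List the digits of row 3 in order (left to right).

3 1

4 in 2 cells must be {1,3}.
The 15 across and the 9 down share only 6, so (1,2) = 6.
The 4 across and the 20 down share only 3, so (3,1) = 3.
(3,2) = 4 − 3 = 1 completes the 4 across.
(1,1) = 15 − 6 = 9 completes the 15 across.
(2,1) = 20 − 12 = 8 completes the 20 down.
(2,2) = 10 − 8 = 2 completes the 10 across.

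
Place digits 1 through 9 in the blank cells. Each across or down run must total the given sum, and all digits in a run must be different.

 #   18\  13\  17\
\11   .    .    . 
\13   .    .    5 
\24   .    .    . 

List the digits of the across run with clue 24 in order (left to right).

9 7 8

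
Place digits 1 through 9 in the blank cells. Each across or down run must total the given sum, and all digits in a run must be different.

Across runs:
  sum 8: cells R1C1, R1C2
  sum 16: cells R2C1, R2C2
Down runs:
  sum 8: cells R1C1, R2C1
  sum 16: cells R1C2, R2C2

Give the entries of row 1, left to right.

16 in 2 cells must be {7,9}.
The 8 across and the 16 down share only 7, so R1C2 = 7.
The 16 across and the 8 down share only 7, so R2C1 = 7.
R2C2 = 16 − 7 = 9 completes the 16 across.
R1C1 = 8 − 7 = 1 completes the 8 across.

1 7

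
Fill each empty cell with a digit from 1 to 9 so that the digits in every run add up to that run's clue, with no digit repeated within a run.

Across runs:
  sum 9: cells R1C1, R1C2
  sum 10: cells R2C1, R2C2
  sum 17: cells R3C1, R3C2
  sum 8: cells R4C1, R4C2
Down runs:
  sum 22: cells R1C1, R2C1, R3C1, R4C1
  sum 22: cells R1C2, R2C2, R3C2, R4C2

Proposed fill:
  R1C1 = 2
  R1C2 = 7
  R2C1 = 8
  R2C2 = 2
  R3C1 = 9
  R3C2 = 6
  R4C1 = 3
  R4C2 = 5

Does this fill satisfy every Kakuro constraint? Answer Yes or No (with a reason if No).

No — the across run R3C1–R3C2 sums to 15, not 17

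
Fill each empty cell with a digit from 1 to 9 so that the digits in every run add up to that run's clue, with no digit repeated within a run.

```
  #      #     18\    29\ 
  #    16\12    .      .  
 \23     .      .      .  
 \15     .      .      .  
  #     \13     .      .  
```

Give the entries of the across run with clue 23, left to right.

9 6 8

23 in 3 cells must be {6,8,9}; 16 in 2 cells must be {7,9}; 29 in 4 cells must be {5,7,8,9}.
Only 9 fits R2C1 under both its across sum 23 and down sum 16.
Given what's placed, R2C3 must be 8 to fit the 23 across and 29 down.
R3C1 = 16 − 9 = 7 completes the 16 down.
R3C3 = 5: the only remaining digit allowed by both the 15 across and the 29 down.
R2C2 = 23 − 17 = 6 completes the 23 across.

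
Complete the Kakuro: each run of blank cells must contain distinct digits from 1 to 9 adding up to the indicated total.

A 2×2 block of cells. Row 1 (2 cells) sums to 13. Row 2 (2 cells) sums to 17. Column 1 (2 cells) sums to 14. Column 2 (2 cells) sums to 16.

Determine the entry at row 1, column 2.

7

17 in 2 cells must be {8,9}; 16 in 2 cells must be {7,9}.
The 17 across and the 16 down share only 9, so (2,2) = 9.
(1,2) = 16 − 9 = 7 completes the 16 down.
(2,1) = 17 − 9 = 8 completes the 17 across.
(1,1) = 13 − 7 = 6 completes the 13 across.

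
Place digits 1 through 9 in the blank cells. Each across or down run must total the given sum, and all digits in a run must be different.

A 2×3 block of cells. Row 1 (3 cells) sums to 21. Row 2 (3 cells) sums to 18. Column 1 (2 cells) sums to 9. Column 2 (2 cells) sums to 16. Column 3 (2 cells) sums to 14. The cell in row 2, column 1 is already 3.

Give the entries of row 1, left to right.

6 7 8

16 in 2 cells must be {7,9}.
(1,1) = 9 − 3 = 6 completes the 9 down.
Given what's placed, (1,2) must be 7 to fit the 21 across and 16 down.
(1,3) = 21 − 13 = 8 completes the 21 across.
(2,2) = 16 − 7 = 9 completes the 16 down.
(2,3) = 18 − 12 = 6 completes the 18 across.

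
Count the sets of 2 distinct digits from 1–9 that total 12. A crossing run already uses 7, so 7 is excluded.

2 distinct digits from 1–9 sum between 3 and 17.
Dropping sets that contain 7.
Enumerating: {3,9}, {4,8}.

2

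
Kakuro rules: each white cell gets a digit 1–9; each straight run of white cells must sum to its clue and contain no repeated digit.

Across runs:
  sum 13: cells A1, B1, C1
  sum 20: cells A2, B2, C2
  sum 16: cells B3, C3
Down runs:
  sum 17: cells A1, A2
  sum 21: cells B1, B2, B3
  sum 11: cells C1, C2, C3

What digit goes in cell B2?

16 in 2 cells must be {7,9}; 17 in 2 cells must be {8,9}.
Only 7 fits C3 under both its across sum 16 and down sum 11.
Given what's placed, C2 must be 3 to fit the 20 across and 11 down.
B3 = 16 − 7 = 9 completes the 16 across.
C1 = 11 − 10 = 1 completes the 11 down.
B2 = 8: the only remaining digit allowed by both the 20 across and the 21 down.

8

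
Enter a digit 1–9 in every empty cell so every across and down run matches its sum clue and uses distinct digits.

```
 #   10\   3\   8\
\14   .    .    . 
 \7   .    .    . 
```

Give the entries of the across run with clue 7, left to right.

4, 2, 1

7 in 3 cells must be {1,2,4}; 3 in 2 cells must be {1,2}.
Nothing is forced directly, so branch on R1C2, whose candidates are 1 or 2. If R1C2 = 2: that forces R2C2 = 1, R2C3 = 2, after which R1C3 would have to be in {3,4,5,7,8,9} for the 14 across but in {6} for the 8 down — contradiction. So R1C2 = 1.
R2C2 = 3 − 1 = 2 completes the 3 down.
Given what's placed, R2C3 must be 1 to fit the 7 across and 8 down.
R1C3 = 8 − 1 = 7 completes the 8 down.
R2C1 = 7 − 3 = 4 completes the 7 across.
R1C1 = 14 − 8 = 6 completes the 14 across.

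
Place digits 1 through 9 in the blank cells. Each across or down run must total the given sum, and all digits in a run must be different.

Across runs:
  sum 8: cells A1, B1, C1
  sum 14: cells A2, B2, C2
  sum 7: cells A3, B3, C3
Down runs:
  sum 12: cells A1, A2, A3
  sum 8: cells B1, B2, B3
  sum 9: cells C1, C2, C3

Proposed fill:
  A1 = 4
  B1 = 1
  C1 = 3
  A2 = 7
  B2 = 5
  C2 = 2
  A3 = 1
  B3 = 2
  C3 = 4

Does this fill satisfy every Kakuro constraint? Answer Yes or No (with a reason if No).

Across: 4+1+3=8; 7+5+2=14; 1+2+4=7. Down: 4+7+1=12; 1+5+2=8; 3+2+4=9. No digit repeats within any run.

Yes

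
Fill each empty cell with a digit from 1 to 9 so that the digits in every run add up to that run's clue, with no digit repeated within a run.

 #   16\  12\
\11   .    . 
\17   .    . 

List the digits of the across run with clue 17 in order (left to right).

17 in 2 cells must be {8,9}; 16 in 2 cells must be {7,9}.
The 17 across and the 16 down share only 9, so R2C1 = 9.
R2C2 = 17 − 9 = 8 completes the 17 across.
R1C1 = 16 − 9 = 7 completes the 16 down.
R1C2 = 11 − 7 = 4 completes the 11 across.

9 8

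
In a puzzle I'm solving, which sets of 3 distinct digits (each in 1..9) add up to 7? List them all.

{1,2,4}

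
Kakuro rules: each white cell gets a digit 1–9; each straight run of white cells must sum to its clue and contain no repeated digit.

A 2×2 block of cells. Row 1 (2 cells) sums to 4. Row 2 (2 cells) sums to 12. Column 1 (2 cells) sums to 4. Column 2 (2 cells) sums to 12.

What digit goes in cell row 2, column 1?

4 in 2 cells must be {1,3}.
The 4 across and the 12 down share only 3, so (1,2) = 3.
The 12 across and the 4 down share only 3, so (2,1) = 3.
(2,2) = 12 − 3 = 9 completes the 12 across.
(1,1) = 4 − 3 = 1 completes the 4 across.

3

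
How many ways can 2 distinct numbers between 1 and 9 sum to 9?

2 distinct digits from 1–9 sum between 3 and 17.
Enumerating: {1,8}, {2,7}, {3,6}, {4,5}.

4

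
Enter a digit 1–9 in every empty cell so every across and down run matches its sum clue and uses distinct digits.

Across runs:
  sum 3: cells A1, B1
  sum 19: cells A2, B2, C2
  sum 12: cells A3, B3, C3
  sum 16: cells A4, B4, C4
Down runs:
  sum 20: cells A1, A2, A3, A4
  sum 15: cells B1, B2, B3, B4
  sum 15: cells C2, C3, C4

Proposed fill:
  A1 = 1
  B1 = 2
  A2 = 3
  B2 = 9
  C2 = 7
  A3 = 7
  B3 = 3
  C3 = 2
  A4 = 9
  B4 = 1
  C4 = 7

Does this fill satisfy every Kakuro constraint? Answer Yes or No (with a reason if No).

No — the down run C2–C4 sums to 16, not 15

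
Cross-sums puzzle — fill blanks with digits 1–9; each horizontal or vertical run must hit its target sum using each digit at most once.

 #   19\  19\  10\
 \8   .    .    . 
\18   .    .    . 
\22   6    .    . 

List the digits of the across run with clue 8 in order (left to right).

Given what's placed, R3C3 must be 7 to fit the 22 across and 10 down.
R3C2 = 22 − 13 = 9 completes the 22 across.
No cell is forced outright now. R1C3 can only be 1 or 2 (the digits allowed by both its 8 across and its 10 down). If R1C3 = 2: that forces R1C1 = 5, after which R1C2 would have to be in {1} for the 8 across but in {2,3,4,6,7,8} for the 19 down — contradiction. So R1C3 = 1.
R2C3 = 10 − 8 = 2 completes the 10 down.
Given what's placed, R2C1 must be 9 to fit the 18 across and 19 down.
R2C2 = 18 − 11 = 7 completes the 18 across.
R1C1 = 19 − 15 = 4 completes the 19 down.
R1C2 = 8 − 5 = 3 completes the 8 across.

4 3 1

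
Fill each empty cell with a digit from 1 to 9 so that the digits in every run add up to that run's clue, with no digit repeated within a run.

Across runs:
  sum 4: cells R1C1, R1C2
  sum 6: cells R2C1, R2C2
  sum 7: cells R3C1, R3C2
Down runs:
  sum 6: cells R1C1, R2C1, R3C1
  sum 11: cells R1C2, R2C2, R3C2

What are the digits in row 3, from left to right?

1, 6

4 in 2 cells must be {1,3}; 6 in 3 cells must be {1,2,3}.
Nothing is forced directly, so branch on R1C1, whose candidates are 1 or 3. If R1C1 = 1: that forces R1C2 = 3, R2C1 = 2, after which R2C2 would have to be in {4} for the 6 across but in {1,2,6,7} for the 11 down — contradiction. So R1C1 = 3.
R1C2 = 4 − 3 = 1 completes the 4 across.
Nothing is forced directly, so branch on R2C1, whose candidates are 1 or 2. If R2C1 = 1: then R2C2 would have to be in {5} for the 6 across but in {2,3,4,6,7,8} for the 11 down — contradiction. So R2C1 = 2.
R2C2 = 6 − 2 = 4 completes the 6 across.
R3C1 = 6 − 5 = 1 completes the 6 down.
R3C2 = 7 − 1 = 6 completes the 7 across.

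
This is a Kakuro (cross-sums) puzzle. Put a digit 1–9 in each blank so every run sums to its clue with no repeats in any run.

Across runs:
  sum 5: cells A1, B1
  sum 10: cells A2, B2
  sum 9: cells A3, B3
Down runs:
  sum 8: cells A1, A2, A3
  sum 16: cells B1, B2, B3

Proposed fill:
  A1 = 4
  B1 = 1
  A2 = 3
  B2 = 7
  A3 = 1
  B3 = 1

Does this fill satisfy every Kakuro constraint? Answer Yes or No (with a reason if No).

No — the down run B1–B3 sums to 9, not 16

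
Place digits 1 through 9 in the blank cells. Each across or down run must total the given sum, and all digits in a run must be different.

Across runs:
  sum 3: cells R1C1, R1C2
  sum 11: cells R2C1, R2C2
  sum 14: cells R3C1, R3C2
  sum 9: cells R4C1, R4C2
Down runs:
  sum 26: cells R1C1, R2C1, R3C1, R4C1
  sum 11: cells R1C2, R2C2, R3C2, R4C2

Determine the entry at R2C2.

3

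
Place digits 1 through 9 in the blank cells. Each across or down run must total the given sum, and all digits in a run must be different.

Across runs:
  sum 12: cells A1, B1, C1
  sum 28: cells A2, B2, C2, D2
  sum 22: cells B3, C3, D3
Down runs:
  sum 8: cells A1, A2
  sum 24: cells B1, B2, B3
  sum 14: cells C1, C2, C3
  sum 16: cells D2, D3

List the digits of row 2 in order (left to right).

6, 8, 5, 9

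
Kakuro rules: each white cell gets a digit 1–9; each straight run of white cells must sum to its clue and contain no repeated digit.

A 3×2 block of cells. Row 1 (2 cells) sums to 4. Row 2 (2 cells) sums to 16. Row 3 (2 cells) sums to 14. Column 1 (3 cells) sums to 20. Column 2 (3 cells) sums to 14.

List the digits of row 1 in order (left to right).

4 in 2 cells must be {1,3}; 16 in 2 cells must be {7,9}.
The 4 across and the 20 down share only 3, so (1,1) = 3.
(1,2) = 4 − 3 = 1 completes the 4 across.
Given what's placed, (2,1) must be 9 to fit the 16 across and 20 down.
(2,2) = 16 − 9 = 7 completes the 16 across.
(3,1) = 20 − 12 = 8 completes the 20 down.
(3,2) = 14 − 8 = 6 completes the 14 across.

3 1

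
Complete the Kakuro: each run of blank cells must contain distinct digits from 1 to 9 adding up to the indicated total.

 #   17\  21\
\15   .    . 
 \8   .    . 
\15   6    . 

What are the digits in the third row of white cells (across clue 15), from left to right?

R3C2 = 15 − 6 = 9 completes the 15 across.
No cell is forced outright now. R2C2 can only be 5 or 7 (the digits allowed by both its 8 across and its 21 down). If R2C2 = 7: then R1C2 would have to be in {6,7,8,9} for the 15 across but in {5} for the 21 down — contradiction. So R2C2 = 5.
R1C2 = 21 − 14 = 7 completes the 21 down.
R2C1 = 8 − 5 = 3 completes the 8 across.
R1C1 = 15 − 7 = 8 completes the 15 across.

6, 9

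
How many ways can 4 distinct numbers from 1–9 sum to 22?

11

4 distinct digits from 1–9 sum between 10 and 30.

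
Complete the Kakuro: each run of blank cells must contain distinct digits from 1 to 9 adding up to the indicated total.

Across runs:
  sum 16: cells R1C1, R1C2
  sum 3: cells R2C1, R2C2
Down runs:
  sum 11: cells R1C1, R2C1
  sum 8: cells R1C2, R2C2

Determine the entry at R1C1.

9

16 in 2 cells must be {7,9}; 3 in 2 cells must be {1,2}.
The 16 across and the 8 down share only 7, so R1C2 = 7.
The 3 across and the 11 down share only 2, so R2C1 = 2.
R2C2 = 3 − 2 = 1 completes the 3 across.
R1C1 = 16 − 7 = 9 completes the 16 across.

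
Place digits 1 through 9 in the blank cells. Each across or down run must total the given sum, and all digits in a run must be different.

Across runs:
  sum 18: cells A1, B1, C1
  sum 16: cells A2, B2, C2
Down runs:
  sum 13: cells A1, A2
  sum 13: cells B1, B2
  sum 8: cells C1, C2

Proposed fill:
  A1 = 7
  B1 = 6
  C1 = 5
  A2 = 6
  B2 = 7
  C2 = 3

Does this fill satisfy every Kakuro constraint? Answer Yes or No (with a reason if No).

Yes

Across: 7+6+5=18; 6+7+3=16. Down: 7+6=13; 6+7=13; 5+3=8. No digit repeats within any run.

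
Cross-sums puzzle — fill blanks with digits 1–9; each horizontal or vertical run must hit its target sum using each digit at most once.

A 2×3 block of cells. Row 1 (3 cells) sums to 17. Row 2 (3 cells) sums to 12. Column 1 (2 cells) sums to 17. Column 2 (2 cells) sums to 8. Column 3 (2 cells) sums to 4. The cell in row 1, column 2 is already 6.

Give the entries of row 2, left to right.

9, 2, 1

17 in 2 cells must be {8,9}; 4 in 2 cells must be {1,3}.
Given what's placed, (1,3) must be 3 to fit the 17 across and 4 down.
(2,2) = 8 − 6 = 2 completes the 8 down.
(2,3) = 4 − 3 = 1 completes the 4 down.
(1,1) = 17 − 9 = 8 completes the 17 across.
(2,1) = 12 − 3 = 9 completes the 12 across.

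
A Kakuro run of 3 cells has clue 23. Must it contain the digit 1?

No

The only way to make 23 from 3 distinct digits is {6,8,9}, which does not contain 1.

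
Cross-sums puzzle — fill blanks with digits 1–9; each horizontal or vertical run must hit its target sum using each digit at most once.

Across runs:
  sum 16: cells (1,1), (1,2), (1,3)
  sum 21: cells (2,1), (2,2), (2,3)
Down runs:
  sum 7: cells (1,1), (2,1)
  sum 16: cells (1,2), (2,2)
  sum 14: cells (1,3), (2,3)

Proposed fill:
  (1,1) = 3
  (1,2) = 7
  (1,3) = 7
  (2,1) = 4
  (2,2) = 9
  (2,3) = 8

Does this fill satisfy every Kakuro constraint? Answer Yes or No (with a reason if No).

No — the across run (1,1)–(1,3) sums to 17, not 16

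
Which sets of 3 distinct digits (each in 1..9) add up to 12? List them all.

{1,2,9}; {1,3,8}; {1,4,7}; {1,5,6}; {2,3,7}; {2,4,6}; {3,4,5}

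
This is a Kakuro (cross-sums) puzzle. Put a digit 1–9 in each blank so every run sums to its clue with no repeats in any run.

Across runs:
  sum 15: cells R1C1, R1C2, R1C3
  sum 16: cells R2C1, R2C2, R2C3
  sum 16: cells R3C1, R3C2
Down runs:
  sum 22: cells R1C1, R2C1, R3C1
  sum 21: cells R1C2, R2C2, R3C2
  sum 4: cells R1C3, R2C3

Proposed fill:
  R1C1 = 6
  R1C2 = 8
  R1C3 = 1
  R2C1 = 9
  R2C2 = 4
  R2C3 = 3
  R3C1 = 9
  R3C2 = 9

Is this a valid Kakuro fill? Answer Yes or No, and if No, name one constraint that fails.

No — the across run R3C1–R3C2 sums to 18, not 16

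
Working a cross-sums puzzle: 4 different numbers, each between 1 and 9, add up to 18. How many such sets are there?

11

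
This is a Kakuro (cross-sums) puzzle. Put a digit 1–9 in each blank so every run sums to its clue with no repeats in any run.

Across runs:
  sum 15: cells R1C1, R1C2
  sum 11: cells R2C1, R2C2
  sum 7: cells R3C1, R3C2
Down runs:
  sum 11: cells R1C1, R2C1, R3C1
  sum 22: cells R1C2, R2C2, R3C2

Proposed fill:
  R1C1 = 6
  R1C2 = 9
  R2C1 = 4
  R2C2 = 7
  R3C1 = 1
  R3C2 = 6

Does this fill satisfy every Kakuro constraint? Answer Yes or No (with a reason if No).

Across: 6+9=15; 4+7=11; 1+6=7. Down: 6+4+1=11; 9+7+6=22. No digit repeats within any run.

Yes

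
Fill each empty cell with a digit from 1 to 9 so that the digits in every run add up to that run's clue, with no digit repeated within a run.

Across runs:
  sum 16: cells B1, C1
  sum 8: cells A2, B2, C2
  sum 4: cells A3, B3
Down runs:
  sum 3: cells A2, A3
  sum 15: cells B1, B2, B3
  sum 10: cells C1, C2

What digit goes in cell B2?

16 in 2 cells must be {7,9}; 4 in 2 cells must be {1,3}; 3 in 2 cells must be {1,2}.
The 4 across and the 3 down share only 1, so A3 = 1.
B3 = 4 − 1 = 3 completes the 4 across.
B1 = 7: the only remaining digit allowed by both the 16 across and the 15 down.
C1 = 16 − 7 = 9 completes the 16 across.
A2 = 3 − 1 = 2 completes the 3 down.
B2 = 15 − 10 = 5 completes the 15 down.
C2 = 8 − 7 = 1 completes the 8 across.

5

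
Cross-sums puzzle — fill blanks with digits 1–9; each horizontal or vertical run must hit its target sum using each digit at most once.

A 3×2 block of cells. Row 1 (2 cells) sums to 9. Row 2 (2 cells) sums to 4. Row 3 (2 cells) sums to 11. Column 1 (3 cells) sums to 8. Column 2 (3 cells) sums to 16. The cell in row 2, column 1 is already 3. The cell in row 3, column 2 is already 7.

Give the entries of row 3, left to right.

4 7

4 in 2 cells must be {1,3}.
(2,2) = 4 − 3 = 1 completes the 4 across.
(3,1) = 11 − 7 = 4 completes the 11 across.
(1,1) = 8 − 7 = 1 completes the 8 down.
(1,2) = 9 − 1 = 8 completes the 9 across.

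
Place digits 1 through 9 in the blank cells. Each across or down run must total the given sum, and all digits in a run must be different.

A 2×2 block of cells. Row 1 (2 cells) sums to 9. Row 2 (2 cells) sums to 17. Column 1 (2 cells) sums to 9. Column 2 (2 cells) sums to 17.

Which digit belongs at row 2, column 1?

8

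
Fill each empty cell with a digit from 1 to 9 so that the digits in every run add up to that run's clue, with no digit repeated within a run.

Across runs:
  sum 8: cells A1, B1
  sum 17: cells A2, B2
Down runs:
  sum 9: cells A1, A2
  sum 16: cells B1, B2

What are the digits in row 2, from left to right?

17 in 2 cells must be {8,9}; 16 in 2 cells must be {7,9}.
The 8 across and the 16 down share only 7, so B1 = 7.
The 17 across and the 9 down share only 8, so A2 = 8.
B2 = 17 − 8 = 9 completes the 17 across.
A1 = 8 − 7 = 1 completes the 8 across.

8 9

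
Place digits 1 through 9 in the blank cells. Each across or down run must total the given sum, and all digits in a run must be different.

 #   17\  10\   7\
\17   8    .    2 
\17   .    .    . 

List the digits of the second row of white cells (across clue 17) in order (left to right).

17 in 2 cells must be {8,9}.
R1C2 = 17 − 10 = 7 completes the 17 across.
R2C1 = 17 − 8 = 9 completes the 17 down.
R2C2 = 10 − 7 = 3 completes the 10 down.
R2C3 = 17 − 12 = 5 completes the 17 across.

9, 3, 5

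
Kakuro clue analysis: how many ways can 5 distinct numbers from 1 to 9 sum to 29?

5 distinct digits from 1–9 sum between 15 and 35.

8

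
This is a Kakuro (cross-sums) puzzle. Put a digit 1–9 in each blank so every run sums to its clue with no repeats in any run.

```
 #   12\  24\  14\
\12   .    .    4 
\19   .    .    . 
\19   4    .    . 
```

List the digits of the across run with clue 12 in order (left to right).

1 7 4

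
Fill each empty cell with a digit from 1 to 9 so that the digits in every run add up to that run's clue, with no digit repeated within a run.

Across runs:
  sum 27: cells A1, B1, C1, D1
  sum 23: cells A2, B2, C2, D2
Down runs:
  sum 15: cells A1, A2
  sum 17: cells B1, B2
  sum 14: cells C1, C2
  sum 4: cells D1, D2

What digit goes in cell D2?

1

17 in 2 cells must be {8,9}; 4 in 2 cells must be {1,3}.
Only 3 fits D1 under both its across sum 27 and down sum 4.
D2 = 4 − 3 = 1 completes the 4 down.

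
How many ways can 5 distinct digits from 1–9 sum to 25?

5 distinct digits from 1–9 sum between 15 and 35.

12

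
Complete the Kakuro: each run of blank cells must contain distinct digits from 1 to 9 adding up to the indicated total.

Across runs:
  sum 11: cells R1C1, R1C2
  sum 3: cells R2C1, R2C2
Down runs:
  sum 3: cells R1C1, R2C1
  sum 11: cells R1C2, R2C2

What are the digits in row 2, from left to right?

1, 2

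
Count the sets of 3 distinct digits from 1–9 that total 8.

2

3 distinct digits from 1–9 sum between 6 and 24.
Enumerating: {1,2,5}, {1,3,4}.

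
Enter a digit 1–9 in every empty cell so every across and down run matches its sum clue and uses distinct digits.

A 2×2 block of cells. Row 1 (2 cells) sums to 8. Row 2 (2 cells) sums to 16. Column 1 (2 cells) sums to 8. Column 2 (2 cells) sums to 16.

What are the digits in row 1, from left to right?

1 7

16 in 2 cells must be {7,9}.
The 8 across and the 16 down share only 7, so (1,2) = 7.
The 16 across and the 8 down share only 7, so (2,1) = 7.
(2,2) = 16 − 7 = 9 completes the 16 across.
(1,1) = 8 − 7 = 1 completes the 8 across.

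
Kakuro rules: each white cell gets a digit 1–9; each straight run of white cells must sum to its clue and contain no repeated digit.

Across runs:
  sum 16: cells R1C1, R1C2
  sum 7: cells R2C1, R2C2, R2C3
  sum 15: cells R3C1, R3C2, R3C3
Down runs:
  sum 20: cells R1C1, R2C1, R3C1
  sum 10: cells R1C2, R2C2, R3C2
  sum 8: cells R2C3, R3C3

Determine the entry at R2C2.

16 in 2 cells must be {7,9}; 7 in 3 cells must be {1,2,4}.
Only 7 fits R1C2 under both its across sum 16 and down sum 10.
The 7 across and the 20 down share only 4, so R2C1 = 4.
R1C1 = 16 − 7 = 9 completes the 16 across.
R3C1 = 20 − 13 = 7 completes the 20 down.
R3C2 = 2: the only remaining digit allowed by both the 15 across and the 10 down.
R3C3 = 15 − 9 = 6 completes the 15 across.
R2C2 = 10 − 9 = 1 completes the 10 down.

1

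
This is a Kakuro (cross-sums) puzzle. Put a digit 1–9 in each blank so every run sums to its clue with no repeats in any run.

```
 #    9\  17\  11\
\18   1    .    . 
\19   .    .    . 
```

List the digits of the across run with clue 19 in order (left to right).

17 in 2 cells must be {8,9}.
R2C1 = 9 − 1 = 8 completes the 9 down.
Given what's placed, R2C2 must be 9 to fit the 19 across and 17 down.
R2C3 = 19 − 17 = 2 completes the 19 across.
R1C2 = 17 − 9 = 8 completes the 17 down.
R1C3 = 18 − 9 = 9 completes the 18 across.

8, 9, 2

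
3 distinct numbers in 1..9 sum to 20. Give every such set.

3 distinct digits from 1–9 sum between 6 and 24.

{3,8,9}; {4,7,9}; {5,6,9}; {5,7,8}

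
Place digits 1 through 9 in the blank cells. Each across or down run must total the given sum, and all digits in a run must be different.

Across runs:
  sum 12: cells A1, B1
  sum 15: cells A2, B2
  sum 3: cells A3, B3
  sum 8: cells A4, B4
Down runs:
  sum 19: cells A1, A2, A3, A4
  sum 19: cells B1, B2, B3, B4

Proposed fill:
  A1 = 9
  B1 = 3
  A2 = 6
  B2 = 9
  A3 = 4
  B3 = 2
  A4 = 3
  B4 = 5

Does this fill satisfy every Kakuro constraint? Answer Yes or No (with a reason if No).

No — the across run A3–B3 sums to 6, not 3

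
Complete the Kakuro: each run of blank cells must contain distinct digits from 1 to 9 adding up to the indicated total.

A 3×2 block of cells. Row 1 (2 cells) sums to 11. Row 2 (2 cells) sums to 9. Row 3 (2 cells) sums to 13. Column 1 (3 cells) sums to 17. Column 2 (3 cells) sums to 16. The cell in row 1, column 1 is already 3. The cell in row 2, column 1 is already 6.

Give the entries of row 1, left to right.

3 8

(1,2) = 11 − 3 = 8 completes the 11 across.
(2,2) = 9 − 6 = 3 completes the 9 across.
(3,1) = 17 − 9 = 8 completes the 17 down.
(3,2) = 13 − 8 = 5 completes the 13 across.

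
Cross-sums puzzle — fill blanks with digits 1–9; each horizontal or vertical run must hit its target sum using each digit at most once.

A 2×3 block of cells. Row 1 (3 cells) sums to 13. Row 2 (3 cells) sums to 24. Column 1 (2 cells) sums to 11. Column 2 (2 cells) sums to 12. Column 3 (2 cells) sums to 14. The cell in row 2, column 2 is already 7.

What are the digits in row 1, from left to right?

2 5 6

24 in 3 cells must be {7,8,9}.
(1,2) = 12 − 7 = 5 completes the 12 down.
(1,3) = 6: the only remaining digit allowed by both the 13 across and the 14 down.
(2,3) = 14 − 6 = 8 completes the 14 down.
(1,1) = 13 − 11 = 2 completes the 13 across.
(2,1) = 24 − 15 = 9 completes the 24 across.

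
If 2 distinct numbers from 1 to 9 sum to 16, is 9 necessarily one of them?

Yes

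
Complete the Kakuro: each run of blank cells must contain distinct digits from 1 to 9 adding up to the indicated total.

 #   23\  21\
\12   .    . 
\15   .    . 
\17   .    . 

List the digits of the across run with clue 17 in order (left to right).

9 8

17 in 2 cells must be {8,9}; 23 in 3 cells must be {6,8,9}.
Nothing is forced directly, so branch on R1C1, whose candidates are 8 or 9. If R1C1 = 9: then R1C2 would have to be in {3} for the 12 across but in {4,5,6,7,8,9} for the 21 down — contradiction. So R1C1 = 8.
R1C2 = 12 − 8 = 4 completes the 12 across.
Given what's placed, R3C1 must be 9 to fit the 17 across and 23 down.
R3C2 = 17 − 9 = 8 completes the 17 across.
R2C1 = 23 − 17 = 6 completes the 23 down.
R2C2 = 15 − 6 = 9 completes the 15 across.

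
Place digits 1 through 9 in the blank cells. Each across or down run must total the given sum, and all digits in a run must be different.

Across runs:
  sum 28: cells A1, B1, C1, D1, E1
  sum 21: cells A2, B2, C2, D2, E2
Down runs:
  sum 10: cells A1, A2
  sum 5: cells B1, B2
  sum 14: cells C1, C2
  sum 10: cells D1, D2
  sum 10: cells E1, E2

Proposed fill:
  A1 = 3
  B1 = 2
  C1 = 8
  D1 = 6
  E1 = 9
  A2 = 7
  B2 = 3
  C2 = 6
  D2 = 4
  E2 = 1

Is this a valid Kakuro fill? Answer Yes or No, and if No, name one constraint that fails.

Yes

Across: 3+2+8+6+9=28; 7+3+6+4+1=21. Down: 3+7=10; 2+3=5; 8+6=14; 6+4=10; 9+1=10. No digit repeats within any run.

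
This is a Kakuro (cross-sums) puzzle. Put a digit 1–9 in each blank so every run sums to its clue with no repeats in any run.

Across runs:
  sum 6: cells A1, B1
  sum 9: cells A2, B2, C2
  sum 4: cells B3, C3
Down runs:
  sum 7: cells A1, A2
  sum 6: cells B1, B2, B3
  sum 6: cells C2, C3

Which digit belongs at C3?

4 in 2 cells must be {1,3}; 6 in 3 cells must be {1,2,3}.
The 4 across and the 6 down share only 1, so C3 = 1.
C2 = 6 − 1 = 5 completes the 6 down.
B3 = 4 − 1 = 3 completes the 4 across.
B2 = 1: the only remaining digit allowed by both the 9 across and the 6 down.
B1 = 6 − 4 = 2 completes the 6 down.
A2 = 9 − 6 = 3 completes the 9 across.
A1 = 6 − 2 = 4 completes the 6 across.

1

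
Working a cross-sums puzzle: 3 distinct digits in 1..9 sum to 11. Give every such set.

3 distinct digits from 1–9 sum between 6 and 24.

{1,2,8}; {1,3,7}; {1,4,6}; {2,3,6}; {2,4,5}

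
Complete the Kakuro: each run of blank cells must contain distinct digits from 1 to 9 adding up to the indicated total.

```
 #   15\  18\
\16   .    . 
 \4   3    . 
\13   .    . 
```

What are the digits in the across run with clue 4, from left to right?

16 in 2 cells must be {7,9}; 4 in 2 cells must be {1,3}.
Given what's placed, R1C1 must be 7 to fit the 16 across and 15 down.
R1C2 = 16 − 7 = 9 completes the 16 across.
R2C2 = 4 − 3 = 1 completes the 4 across.
R3C1 = 15 − 10 = 5 completes the 15 down.
R3C2 = 13 − 5 = 8 completes the 13 across.

3 1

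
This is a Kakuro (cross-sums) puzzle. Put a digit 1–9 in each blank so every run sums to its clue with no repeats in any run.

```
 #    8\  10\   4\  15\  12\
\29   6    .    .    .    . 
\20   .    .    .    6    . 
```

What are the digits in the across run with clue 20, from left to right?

2 3 1 6 8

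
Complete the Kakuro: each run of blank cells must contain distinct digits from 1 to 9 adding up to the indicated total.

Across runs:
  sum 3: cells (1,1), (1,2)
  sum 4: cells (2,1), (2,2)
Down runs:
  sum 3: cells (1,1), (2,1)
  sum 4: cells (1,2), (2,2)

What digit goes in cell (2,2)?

3 in 2 cells must be {1,2}; 4 in 2 cells must be {1,3}.
The 3 across and the 4 down share only 1, so (1,2) = 1.
The 4 across and the 3 down share only 1, so (2,1) = 1.
(2,2) = 4 − 1 = 3 completes the 4 across.
(1,1) = 3 − 1 = 2 completes the 3 across.

3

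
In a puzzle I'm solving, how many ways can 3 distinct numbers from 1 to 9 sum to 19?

5

3 distinct digits from 1–9 sum between 6 and 24.
Enumerating: {2,8,9}, {3,7,9}, {4,6,9}, {4,7,8}, {5,6,8}.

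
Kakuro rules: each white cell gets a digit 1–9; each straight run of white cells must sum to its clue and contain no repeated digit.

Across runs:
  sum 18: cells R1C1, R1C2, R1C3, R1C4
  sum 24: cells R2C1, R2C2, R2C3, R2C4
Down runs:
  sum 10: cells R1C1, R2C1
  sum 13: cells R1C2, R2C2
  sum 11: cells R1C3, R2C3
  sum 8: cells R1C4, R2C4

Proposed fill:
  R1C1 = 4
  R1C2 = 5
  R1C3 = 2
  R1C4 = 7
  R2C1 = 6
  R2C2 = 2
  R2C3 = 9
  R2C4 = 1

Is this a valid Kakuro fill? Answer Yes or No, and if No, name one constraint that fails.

No — the across run R2C1–R2C4 sums to 18, not 24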